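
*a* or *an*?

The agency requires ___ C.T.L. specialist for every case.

a

The indefinite article is chosen by the initial *sound* of the following word, not its spelling.
The initialism *C.T.L.* is read letter by letter; the first letter, C, is pronounced /siː/, which begins with a consonant sound.
So the article is *a*: The agency requires a C.T.L. specialist for every case.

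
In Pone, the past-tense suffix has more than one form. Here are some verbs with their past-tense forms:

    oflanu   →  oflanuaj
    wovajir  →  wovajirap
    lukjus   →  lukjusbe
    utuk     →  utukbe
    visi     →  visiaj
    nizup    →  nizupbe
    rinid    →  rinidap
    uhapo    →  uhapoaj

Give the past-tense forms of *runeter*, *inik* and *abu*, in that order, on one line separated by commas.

The alternation tracks the final sound of the stem — -be when the stem ends in a voiceless consonant (*lukjus*, *utuk*, *nizup*); -ap when the stem ends in a voiced consonant (*wovajir*, *rinid*); -aj when the stem ends in a vowel (*oflanu*, *visi*, *uhapo*).
Since the final sound of *runeter* is /r/ (a voiced consonant), it takes -ap, giving *runeterap*.
*inik* — final sound /k/ (a voiceless consonant) → -be → *inikbe*.
*abu*: final sound = /u/, a vowel → -aj → *abuaj*.

runeterap, inikbe, abuaj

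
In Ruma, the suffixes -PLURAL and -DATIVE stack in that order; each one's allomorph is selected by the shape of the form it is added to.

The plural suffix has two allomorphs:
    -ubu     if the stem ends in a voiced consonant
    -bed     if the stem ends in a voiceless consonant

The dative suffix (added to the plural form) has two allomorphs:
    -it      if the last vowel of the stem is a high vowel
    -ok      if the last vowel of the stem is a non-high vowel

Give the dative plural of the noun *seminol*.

*seminol*: final consonant = /l/, voiced → -ubu → *seminolubu*.
Since the last vowel of the plural form *seminolubu* is /u/ (a high vowel), it takes -it, giving *seminolubuit*.

seminolubuit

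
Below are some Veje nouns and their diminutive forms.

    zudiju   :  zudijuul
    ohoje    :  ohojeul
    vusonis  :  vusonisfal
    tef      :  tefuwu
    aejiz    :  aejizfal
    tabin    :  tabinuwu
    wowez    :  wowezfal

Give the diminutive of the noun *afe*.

Looking at the final sound of each stem: -fal when the stem ends in a sibilant (*vusonis*, *aejiz*, *wowez*); -uwu when the stem ends in a non-sibilant consonant (*tef*, *tabin*); -ul when the stem ends in a vowel (*zudiju*, *ohoje*).
Since the final sound of *afe* is /e/ (a vowel), it takes -ul, giving *afeul*.

afeul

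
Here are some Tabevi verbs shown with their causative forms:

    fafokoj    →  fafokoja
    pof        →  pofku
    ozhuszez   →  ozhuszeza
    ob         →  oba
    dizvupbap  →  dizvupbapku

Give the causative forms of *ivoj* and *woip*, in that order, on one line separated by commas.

ivoja, woipku

The suffix is conditioned by the final consonant: -ku when the stem ends in a voiceless consonant (*pof*, *dizvupbap*); -a when the stem ends in a voiced consonant (*fafokoj*, *ozhuszez*, *ob*).
*ivoj* — final consonant /j/ (voiced) → -a → *ivoja*.
The final consonant of *woip* is /p/, which is voiceless, so the suffix is -ku, giving *woipku*.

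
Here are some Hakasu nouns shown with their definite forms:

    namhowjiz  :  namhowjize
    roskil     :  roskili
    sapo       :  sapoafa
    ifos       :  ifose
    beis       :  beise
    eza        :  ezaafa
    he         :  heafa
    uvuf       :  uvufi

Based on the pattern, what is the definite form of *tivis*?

Looking at the final sound of each stem: -e when the stem ends in a sibilant (*namhowjiz*, *ifos*, *beis*); -i when the stem ends in a non-sibilant consonant (*roskil*, *uvuf*); -afa when the stem ends in a vowel (*sapo*, *eza*, *he*).
*tivis* — final sound /s/ (a sibilant) → -e → *tivise*.

tivise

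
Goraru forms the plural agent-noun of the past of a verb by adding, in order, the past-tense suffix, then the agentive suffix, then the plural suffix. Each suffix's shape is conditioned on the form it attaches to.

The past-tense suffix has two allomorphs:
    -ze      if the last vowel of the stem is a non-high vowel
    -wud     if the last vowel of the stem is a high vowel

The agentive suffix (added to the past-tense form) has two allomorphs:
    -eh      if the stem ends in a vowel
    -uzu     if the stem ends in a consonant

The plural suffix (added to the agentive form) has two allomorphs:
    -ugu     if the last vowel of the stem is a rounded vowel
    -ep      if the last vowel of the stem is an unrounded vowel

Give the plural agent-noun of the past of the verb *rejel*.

Since the last vowel of *rejel* is /e/ (a non-high vowel), it takes -ze, giving *rejelze*.
The past-tense form *rejelze* — final sound /e/ (a vowel) → -eh → *rejelzeeh*.
The agentive form *rejelzeeh* — last vowel /e/ (an unrounded vowel) → -ep → *rejelzeehep*.

rejelzeehep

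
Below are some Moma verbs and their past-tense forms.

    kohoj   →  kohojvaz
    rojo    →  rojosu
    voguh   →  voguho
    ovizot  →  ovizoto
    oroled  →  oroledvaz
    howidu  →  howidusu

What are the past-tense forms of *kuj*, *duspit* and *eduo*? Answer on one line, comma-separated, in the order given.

kujvaz, duspito, eduosu

The pattern is voicing of the final sound: -o when the stem ends in a voiceless consonant (*voguh*, *ovizot*); -vaz when the stem ends in a voiced consonant (*kohoj*, *oroled*); -su when the stem ends in a vowel (*rojo*, *howidu*).
*kuj* — final sound /j/ (a voiced consonant) → -vaz → *kujvaz*.
Since the final sound of *duspit* is /t/ (a voiceless consonant), it takes -o, giving *duspito*.
*eduo*: final sound = /o/, a vowel → -su → *eduosu*.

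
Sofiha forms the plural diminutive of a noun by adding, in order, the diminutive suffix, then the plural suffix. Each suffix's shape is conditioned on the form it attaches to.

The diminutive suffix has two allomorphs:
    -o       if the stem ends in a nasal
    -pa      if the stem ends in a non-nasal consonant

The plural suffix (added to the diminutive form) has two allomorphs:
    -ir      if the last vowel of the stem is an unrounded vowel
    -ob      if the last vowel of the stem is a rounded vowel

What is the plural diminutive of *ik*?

ikpair

*ik* — final consonant /k/ (non-nasal) → -pa → *ikpa*.
Since the last vowel of the diminutive form *ikpa* is /a/ (an unrounded vowel), it takes -ir, giving *ikpair*.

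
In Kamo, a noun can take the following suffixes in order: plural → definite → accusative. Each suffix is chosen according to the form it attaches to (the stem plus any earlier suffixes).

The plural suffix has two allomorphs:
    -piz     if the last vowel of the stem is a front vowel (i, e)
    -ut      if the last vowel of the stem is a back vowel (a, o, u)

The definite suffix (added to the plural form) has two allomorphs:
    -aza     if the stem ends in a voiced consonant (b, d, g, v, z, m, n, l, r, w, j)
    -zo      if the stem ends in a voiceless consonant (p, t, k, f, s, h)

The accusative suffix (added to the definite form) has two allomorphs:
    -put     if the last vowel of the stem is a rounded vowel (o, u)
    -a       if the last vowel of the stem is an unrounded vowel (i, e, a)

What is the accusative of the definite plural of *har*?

harutzoput

*har* — last vowel /a/ (a back vowel) → -ut → *harut*.
The plural form *harut*: final consonant = /t/, voiceless → -zo → *harutzo*.
The last vowel of the definite form *harutzo* is /o/, which is a rounded vowel, so the accusative suffix is -put, giving *harutzoput*.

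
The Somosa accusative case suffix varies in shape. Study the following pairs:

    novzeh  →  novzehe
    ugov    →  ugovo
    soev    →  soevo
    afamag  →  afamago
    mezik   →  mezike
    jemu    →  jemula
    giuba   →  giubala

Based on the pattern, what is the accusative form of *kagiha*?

Looking at the final sound of each stem: -e when the stem ends in a voiceless consonant (*novzeh*, *mezik*); -o when the stem ends in a voiced consonant (*ugov*, *soev*, *afamag*); -la when the stem ends in a vowel (*jemu*, *giuba*).
*kagiha* — final sound /a/ (a vowel) → -la → *kagihala*.

kagihala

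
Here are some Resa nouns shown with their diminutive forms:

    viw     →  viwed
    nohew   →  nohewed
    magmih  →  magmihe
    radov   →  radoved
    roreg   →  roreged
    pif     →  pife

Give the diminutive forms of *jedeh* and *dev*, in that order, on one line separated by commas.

The suffix is conditioned by the final consonant: -e when the stem ends in a voiceless consonant (*magmih*, *pif*); -ed when the stem ends in a voiced consonant (*viw*, *nohew*, *radov*, *roreg*).
*jedeh*: final consonant = /h/, voiceless → -e → *jedehe*.
The final consonant of *dev* is /v/, which is voiced, so the suffix is -ed, giving *deved*.

jedehe, deved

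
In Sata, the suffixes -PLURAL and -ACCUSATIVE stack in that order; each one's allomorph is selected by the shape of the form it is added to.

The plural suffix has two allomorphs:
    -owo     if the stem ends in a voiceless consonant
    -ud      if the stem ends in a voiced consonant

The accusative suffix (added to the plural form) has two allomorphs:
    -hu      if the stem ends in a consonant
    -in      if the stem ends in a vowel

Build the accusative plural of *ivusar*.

Since the final consonant of *ivusar* is /r/ (voiced), it takes -ud, giving *ivusarud*.
The plural form *ivusarud*: final sound = /d/, a consonant → -hu → *ivusarudhu*.

ivusarudhu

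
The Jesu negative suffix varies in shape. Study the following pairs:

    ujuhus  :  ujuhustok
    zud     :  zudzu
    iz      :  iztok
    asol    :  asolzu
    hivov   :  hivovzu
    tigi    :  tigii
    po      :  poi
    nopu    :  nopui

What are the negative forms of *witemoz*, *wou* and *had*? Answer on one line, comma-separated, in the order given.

witemoztok, woui, hadzu

The alternation tracks the final sound of the stem — -tok when the stem ends in a sibilant (*ujuhus*, *iz*); -zu when the stem ends in a non-sibilant consonant (*zud*, *asol*, *hivov*); -i when the stem ends in a vowel (*tigi*, *po*, *nopu*).
*witemoz*: final sound = /z/, a sibilant → -tok → *witemoztok*.
*wou* — final sound /u/ (a vowel) → -i → *woui*.
*had* — final sound /d/ (a non-sibilant consonant) → -zu → *hadzu*.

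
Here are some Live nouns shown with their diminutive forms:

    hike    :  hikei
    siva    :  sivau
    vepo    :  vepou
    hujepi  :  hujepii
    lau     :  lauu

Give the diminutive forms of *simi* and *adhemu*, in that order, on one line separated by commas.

The alternation tracks the last vowel of the stem — -i when the last vowel of the stem is a front vowel (*hike*, *hujepi*); -u when the last vowel of the stem is a back vowel (*siva*, *vepo*, *lau*).
*simi* — last vowel /i/ (a front vowel) → -i → *simii*.
*adhemu* — last vowel /u/ (a back vowel) → -u → *adhemuu*.

simii, adhemuu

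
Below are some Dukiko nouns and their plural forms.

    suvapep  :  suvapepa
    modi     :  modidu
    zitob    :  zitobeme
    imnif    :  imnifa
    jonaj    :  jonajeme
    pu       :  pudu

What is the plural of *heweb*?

hewebeme

The pattern is voicing of the final sound: -a when the stem ends in a voiceless consonant (*suvapep*, *imnif*); -eme when the stem ends in a voiced consonant (*zitob*, *jonaj*); -du when the stem ends in a vowel (*modi*, *pu*).
Since the final sound of *heweb* is /b/ (a voiced consonant), it takes -eme, giving *hewebeme*.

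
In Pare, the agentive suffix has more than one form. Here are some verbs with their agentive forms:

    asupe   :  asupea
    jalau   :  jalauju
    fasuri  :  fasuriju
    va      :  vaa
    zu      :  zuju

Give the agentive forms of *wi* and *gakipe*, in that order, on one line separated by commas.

wiju, gakipea

The pattern is height harmony: -ju when the last vowel of the stem is a high vowel (*jalau*, *fasuri*, *zu*); -a when the last vowel of the stem is a non-high vowel (*asupe*, *va*).
The last vowel of *wi* is /i/, which is a high vowel, so the suffix is -ju, giving *wiju*.
Since the last vowel of *gakipe* is /e/ (a non-high vowel), it takes -a, giving *gakipea*.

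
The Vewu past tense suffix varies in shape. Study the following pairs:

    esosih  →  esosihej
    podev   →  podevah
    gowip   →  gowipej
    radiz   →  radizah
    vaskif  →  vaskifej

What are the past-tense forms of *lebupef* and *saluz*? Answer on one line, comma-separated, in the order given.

The pattern is voicing of the final consonant: -ej when the stem ends in a voiceless consonant (*esosih*, *gowip*, *vaskif*); -ah when the stem ends in a voiced consonant (*podev*, *radiz*).
*lebupef* — final consonant /f/ (voiceless) → -ej → *lebupefej*.
The final consonant of *saluz* is /z/, which is voiced, so the suffix is -ah, giving *saluzah*.

lebupefej, saluzah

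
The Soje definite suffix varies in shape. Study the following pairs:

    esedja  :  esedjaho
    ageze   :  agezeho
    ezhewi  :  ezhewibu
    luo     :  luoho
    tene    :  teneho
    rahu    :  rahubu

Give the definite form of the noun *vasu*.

The alternation tracks the last vowel of the stem — -bu when the last vowel of the stem is a high vowel (*ezhewi*, *rahu*); -ho when the last vowel of the stem is a non-high vowel (*esedja*, *ageze*, *luo*, *tene*).
Since the last vowel of *vasu* is /u/ (a high vowel), it takes -bu, giving *vasubu*.

vasubu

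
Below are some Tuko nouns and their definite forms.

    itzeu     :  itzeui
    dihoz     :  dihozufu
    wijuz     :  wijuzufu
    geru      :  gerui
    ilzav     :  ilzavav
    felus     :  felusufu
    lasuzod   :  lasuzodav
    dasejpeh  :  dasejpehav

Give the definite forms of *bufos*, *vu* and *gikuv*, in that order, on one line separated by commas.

The alternation tracks the final sound of the stem — -ufu when the stem ends in a sibilant (*dihoz*, *wijuz*, *felus*); -av when the stem ends in a non-sibilant consonant (*ilzav*, *lasuzod*, *dasejpeh*); -i when the stem ends in a vowel (*itzeu*, *geru*).
The final sound of *bufos* is /s/, which is a sibilant, so the suffix is -ufu, giving *bufosufu*.
*vu*: final sound = /u/, a vowel → -i → *vui*.
The final sound of *gikuv* is /v/, which is a non-sibilant consonant, so the suffix is -av, giving *gikuvav*.

bufosufu, vui, gikuvav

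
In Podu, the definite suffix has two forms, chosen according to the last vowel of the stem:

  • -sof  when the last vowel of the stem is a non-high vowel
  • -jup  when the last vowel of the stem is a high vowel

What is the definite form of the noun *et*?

*et* — last vowel /e/ (a non-high vowel) → -sof → *etsof*.

etsof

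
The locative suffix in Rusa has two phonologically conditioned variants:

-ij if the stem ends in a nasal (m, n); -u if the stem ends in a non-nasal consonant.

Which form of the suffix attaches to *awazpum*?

*awazpum* — final consonant /m/ (a nasal) → -ij.

-ij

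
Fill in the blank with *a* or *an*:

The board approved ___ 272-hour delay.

a

The indefinite article is chosen by the initial *sound* of the following word, not its spelling.
The number *272* is spoken "two hundred …", beginning with /tuː/ — a consonant sound.
So the article is *a*: The board approved a 272-hour delay.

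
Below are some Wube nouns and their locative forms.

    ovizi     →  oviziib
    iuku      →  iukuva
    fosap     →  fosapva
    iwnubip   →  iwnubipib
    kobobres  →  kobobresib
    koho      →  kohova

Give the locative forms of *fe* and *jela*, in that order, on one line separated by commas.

feib, jelava

Looking at the last vowel of each stem: -ib when the last vowel of the stem is a front vowel (*ovizi*, *iwnubip*, *kobobres*); -va when the last vowel of the stem is a back vowel (*iuku*, *fosap*, *koho*).
The last vowel of *fe* is /e/, which is a front vowel, so the suffix is -ib, giving *feib*.
*jela*: last vowel = /a/, a back vowel → -va → *jelava*.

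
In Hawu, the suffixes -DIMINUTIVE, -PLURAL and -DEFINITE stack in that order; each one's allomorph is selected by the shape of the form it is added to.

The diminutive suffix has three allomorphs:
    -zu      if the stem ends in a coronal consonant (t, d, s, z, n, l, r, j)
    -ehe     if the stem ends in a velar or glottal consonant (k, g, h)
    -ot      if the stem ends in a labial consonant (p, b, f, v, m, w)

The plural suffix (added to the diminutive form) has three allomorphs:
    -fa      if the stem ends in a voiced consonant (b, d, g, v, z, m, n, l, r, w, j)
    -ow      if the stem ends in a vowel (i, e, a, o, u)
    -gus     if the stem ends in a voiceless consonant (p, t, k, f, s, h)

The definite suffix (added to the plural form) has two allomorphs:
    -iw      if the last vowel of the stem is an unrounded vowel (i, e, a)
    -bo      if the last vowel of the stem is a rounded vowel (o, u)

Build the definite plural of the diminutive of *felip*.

felipotgusbo

*felip* — final consonant /p/ (labial) → -ot → *felipot*.
Since the final sound of the diminutive form *felipot* is /t/ (a voiceless consonant), it takes -gus, giving *felipotgus*.
The plural form *felipotgus*: last vowel = /u/, a rounded vowel → -bo → *felipotgusbo*.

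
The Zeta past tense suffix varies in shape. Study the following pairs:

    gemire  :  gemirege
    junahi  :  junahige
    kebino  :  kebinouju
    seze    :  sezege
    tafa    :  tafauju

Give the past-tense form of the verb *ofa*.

ofauju

The suffix is conditioned by the last vowel: -ge when the last vowel of the stem is a front vowel (*gemire*, *junahi*, *seze*); -uju when the last vowel of the stem is a back vowel (*kebino*, *tafa*).
*ofa*: last vowel = /a/, a back vowel → -uju → *ofauju*.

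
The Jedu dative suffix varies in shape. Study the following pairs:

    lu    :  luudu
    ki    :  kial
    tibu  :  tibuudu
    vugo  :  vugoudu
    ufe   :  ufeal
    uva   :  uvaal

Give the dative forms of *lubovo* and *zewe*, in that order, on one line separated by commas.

lubovoudu, zeweal

The suffix is conditioned by the last vowel: -udu when the last vowel of the stem is a rounded vowel (*lu*, *tibu*, *vugo*); -al when the last vowel of the stem is an unrounded vowel (*ki*, *ufe*, *uva*).
*lubovo*: last vowel = /o/, a rounded vowel → -udu → *lubovoudu*.
*zewe*: last vowel = /e/, an unrounded vowel → -al → *zeweal*.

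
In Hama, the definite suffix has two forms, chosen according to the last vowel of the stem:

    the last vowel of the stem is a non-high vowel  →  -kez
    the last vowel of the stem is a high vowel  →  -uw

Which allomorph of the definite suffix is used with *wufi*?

-uw

The last vowel of *wufi* is /i/, which is a high vowel, so the suffix is -uw.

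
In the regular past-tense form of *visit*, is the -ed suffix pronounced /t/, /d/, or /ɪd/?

The stem *visit* ends in /t/ or /d/.
The -ed suffix is realized as /ɪd/ after /t, d/; as /t/ after other voiceless consonants; and as /d/ after other voiced sounds.
So -ed on *visit* is pronounced /ɪd/.

/ɪd/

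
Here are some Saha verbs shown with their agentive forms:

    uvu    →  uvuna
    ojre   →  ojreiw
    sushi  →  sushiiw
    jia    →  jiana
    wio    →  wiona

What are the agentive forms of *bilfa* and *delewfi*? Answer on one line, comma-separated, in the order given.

The suffix is conditioned by the last vowel: -iw when the last vowel of the stem is a front vowel (*ojre*, *sushi*); -na when the last vowel of the stem is a back vowel (*uvu*, *jia*, *wio*).
The last vowel of *bilfa* is /a/, which is a back vowel, so the suffix is -na, giving *bilfana*.
*delewfi*: last vowel = /i/, a front vowel → -iw → *delewfiiw*.

bilfana, delewfiiw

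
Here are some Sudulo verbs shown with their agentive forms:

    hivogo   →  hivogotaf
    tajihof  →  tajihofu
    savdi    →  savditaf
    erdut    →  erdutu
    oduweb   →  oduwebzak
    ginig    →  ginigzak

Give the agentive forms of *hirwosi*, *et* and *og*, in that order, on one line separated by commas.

hirwositaf, etu, ogzak

The alternation tracks the final sound of the stem — -u when the stem ends in a voiceless consonant (*tajihof*, *erdut*); -zak when the stem ends in a voiced consonant (*oduweb*, *ginig*); -taf when the stem ends in a vowel (*hivogo*, *savdi*).
Since the final sound of *hirwosi* is /i/ (a vowel), it takes -taf, giving *hirwositaf*.
*et*: final sound = /t/, a voiceless consonant → -u → *etu*.
*og* — final sound /g/ (a voiced consonant) → -zak → *ogzak*.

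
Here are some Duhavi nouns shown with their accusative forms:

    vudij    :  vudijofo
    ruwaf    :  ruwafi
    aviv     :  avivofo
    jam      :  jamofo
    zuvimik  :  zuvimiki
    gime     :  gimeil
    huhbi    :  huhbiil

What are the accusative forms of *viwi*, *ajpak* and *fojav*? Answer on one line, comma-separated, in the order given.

viwiil, ajpaki, fojavofo

The pattern is voicing of the final sound: -i when the stem ends in a voiceless consonant (*ruwaf*, *zuvimik*); -ofo when the stem ends in a voiced consonant (*vudij*, *aviv*, *jam*); -il when the stem ends in a vowel (*gime*, *huhbi*).
The final sound of *viwi* is /i/, which is a vowel, so the suffix is -il, giving *viwiil*.
Since the final sound of *ajpak* is /k/ (a voiceless consonant), it takes -i, giving *ajpaki*.
*fojav* — final sound /v/ (a voiced consonant) → -ofo → *fojavofo*.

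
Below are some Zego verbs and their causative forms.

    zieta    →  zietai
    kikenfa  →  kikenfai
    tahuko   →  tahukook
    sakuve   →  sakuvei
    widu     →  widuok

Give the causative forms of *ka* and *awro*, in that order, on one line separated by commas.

kai, awrook

The pattern is rounding harmony: -ok when the last vowel of the stem is a rounded vowel (*tahuko*, *widu*); -i when the last vowel of the stem is an unrounded vowel (*zieta*, *kikenfa*, *sakuve*).
*ka*: last vowel = /a/, an unrounded vowel → -i → *kai*.
The last vowel of *awro* is /o/, which is a rounded vowel, so the suffix is -ok, giving *awrook*.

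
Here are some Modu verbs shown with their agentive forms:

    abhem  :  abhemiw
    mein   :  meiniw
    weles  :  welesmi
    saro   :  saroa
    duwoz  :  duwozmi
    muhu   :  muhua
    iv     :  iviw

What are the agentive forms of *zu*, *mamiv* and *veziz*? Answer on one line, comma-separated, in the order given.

The alternation tracks the final sound of the stem — -mi when the stem ends in a sibilant (*weles*, *duwoz*); -iw when the stem ends in a non-sibilant consonant (*abhem*, *mein*, *iv*); -a when the stem ends in a vowel (*saro*, *muhu*).
Since the final sound of *zu* is /u/ (a vowel), it takes -a, giving *zua*.
Since the final sound of *mamiv* is /v/ (a non-sibilant consonant), it takes -iw, giving *mamiviw*.
The final sound of *veziz* is /z/, which is a sibilant, so the suffix is -mi, giving *vezizmi*.

zua, mamiviw, vezizmi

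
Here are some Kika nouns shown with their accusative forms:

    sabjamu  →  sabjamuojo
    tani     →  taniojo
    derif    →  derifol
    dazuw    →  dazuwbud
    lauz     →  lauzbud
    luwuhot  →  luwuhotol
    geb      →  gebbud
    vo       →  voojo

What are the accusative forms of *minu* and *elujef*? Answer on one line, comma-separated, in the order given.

minuojo, elujefol

The suffix is conditioned by the final sound: -ol when the stem ends in a voiceless consonant (*derif*, *luwuhot*); -bud when the stem ends in a voiced consonant (*dazuw*, *lauz*, *geb*); -ojo when the stem ends in a vowel (*sabjamu*, *tani*, *vo*).
*minu*: final sound = /u/, a vowel → -ojo → *minuojo*.
*elujef* — final sound /f/ (a voiceless consonant) → -ol → *elujefol*.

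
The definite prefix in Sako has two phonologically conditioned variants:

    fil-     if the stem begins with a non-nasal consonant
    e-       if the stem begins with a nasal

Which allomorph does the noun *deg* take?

fil-

Since the first consonant of *deg* is /d/ (non-nasal), it takes fil-.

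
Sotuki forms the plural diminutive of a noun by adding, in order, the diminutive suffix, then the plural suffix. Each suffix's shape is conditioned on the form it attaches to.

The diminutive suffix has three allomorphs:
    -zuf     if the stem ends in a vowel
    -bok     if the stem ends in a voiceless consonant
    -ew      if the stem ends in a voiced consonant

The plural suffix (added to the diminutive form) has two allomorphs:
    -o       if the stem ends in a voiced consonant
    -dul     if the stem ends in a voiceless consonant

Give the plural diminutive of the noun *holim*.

*holim*: final sound = /m/, a voiced consonant → -ew → *holimew*.
The final consonant of the diminutive form *holimew* is /w/, which is voiced, so the plural suffix is -o, giving *holimewo*.

holimewo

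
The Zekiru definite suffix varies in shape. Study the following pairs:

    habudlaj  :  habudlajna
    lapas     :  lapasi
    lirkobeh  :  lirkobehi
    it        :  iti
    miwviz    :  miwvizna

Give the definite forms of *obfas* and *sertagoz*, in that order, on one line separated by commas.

obfasi, sertagozna

The alternation tracks the final consonant of the stem — -i when the stem ends in a voiceless consonant (*lapas*, *lirkobeh*, *it*); -na when the stem ends in a voiced consonant (*habudlaj*, *miwviz*).
The final consonant of *obfas* is /s/, which is voiceless, so the suffix is -i, giving *obfasi*.
*sertagoz*: final consonant = /z/, voiced → -na → *sertagozna*.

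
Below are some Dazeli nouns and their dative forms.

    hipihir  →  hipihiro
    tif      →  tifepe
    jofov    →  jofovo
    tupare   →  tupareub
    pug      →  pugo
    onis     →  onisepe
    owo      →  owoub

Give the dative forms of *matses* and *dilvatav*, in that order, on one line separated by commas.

matsesepe, dilvatavo

The alternation tracks the final sound of the stem — -epe when the stem ends in a voiceless consonant (*tif*, *onis*); -o when the stem ends in a voiced consonant (*hipihir*, *jofov*, *pug*); -ub when the stem ends in a vowel (*tupare*, *owo*).
*matses* — final sound /s/ (a voiceless consonant) → -epe → *matsesepe*.
Since the final sound of *dilvatav* is /v/ (a voiced consonant), it takes -o, giving *dilvatavo*.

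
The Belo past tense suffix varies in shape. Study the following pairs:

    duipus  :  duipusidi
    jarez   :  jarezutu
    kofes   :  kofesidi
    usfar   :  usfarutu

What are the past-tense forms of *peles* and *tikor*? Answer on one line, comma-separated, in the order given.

The alternation tracks the final consonant of the stem — -idi when the stem ends in a voiceless consonant (*duipus*, *kofes*); -utu when the stem ends in a voiced consonant (*jarez*, *usfar*).
*peles*: final consonant = /s/, voiceless → -idi → *pelesidi*.
Since the final consonant of *tikor* is /r/ (voiced), it takes -utu, giving *tikorutu*.

pelesidi, tikorutu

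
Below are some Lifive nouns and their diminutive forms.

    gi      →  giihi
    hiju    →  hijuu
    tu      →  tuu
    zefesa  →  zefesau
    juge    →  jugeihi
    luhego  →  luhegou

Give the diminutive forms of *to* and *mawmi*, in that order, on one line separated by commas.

The suffix is conditioned by the last vowel: -ihi when the last vowel of the stem is a front vowel (*gi*, *juge*); -u when the last vowel of the stem is a back vowel (*hiju*, *tu*, *zefesa*, *luhego*).
The last vowel of *to* is /o/, which is a back vowel, so the suffix is -u, giving *tou*.
*mawmi* — last vowel /i/ (a front vowel) → -ihi → *mawmiihi*.

tou, mawmiihi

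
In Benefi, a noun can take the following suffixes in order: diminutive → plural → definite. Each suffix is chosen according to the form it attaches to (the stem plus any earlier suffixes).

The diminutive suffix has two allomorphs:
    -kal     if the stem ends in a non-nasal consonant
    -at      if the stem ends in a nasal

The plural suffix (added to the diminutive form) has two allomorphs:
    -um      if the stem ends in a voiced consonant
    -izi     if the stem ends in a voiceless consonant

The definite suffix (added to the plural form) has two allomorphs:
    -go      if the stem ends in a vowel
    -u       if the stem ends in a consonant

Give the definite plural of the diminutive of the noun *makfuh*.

makfuhkalumu

*makfuh*: final consonant = /h/, non-nasal → -kal → *makfuhkal*.
The final consonant of the diminutive form *makfuhkal* is /l/, which is voiced, so the plural suffix is -um, giving *makfuhkalum*.
The final sound of the plural form *makfuhkalum* is /m/, which is a consonant, so the definite suffix is -u, giving *makfuhkalumu*.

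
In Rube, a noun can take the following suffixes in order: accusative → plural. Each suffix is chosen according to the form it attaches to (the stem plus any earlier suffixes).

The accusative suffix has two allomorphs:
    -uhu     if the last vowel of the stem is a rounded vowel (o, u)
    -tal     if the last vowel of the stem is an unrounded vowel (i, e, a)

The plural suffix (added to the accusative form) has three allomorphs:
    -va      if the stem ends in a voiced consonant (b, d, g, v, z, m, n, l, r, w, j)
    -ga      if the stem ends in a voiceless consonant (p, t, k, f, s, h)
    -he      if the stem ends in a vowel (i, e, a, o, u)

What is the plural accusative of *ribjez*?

*ribjez*: last vowel = /e/, an unrounded vowel → -tal → *ribjeztal*.
The accusative form *ribjeztal* — final sound /l/ (a voiced consonant) → -va → *ribjeztalva*.

ribjeztalva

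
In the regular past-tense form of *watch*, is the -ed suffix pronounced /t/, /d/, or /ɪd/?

The stem *watch* ends in a voiceless consonant other than /t/.
The -ed suffix is realized as /ɪd/ after /t, d/; as /t/ after other voiceless consonants; and as /d/ after other voiced sounds.
So -ed on *watch* is pronounced /t/.

/t/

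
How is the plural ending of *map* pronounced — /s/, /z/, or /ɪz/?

/s/

The stem *map* ends in a voiceless non-sibilant consonant.
The plural suffix surfaces as /ɪz/ after sibilants, /s/ after other voiceless consonants, and /z/ after other voiced sounds.
So the plural -s on *map* is pronounced /s/.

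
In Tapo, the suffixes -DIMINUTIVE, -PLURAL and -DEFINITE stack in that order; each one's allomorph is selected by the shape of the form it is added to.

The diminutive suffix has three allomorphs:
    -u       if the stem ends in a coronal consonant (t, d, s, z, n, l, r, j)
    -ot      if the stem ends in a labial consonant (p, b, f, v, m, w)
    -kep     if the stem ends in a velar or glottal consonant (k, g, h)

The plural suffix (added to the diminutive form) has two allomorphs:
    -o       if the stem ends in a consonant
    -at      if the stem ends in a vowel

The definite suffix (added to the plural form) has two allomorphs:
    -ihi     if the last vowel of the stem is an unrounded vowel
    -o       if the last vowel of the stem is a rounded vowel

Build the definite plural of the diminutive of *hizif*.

*hizif* — final consonant /f/ (labial) → -ot → *hizifot*.
The diminutive form *hizifot* — final sound /t/ (a consonant) → -o → *hizifoto*.
The plural form *hizifoto*: last vowel = /o/, a rounded vowel → -o → *hizifotoo*.

hizifotoo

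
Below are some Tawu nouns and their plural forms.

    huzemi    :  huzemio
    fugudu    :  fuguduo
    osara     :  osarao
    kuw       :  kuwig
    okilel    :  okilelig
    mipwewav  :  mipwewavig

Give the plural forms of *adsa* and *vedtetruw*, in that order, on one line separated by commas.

adsao, vedtetruwig

Looking at the final sound of each stem: -ig when the stem ends in a consonant (*kuw*, *okilel*, *mipwewav*); -o when the stem ends in a vowel (*huzemi*, *fugudu*, *osara*).
*adsa* — final sound /a/ (a vowel) → -o → *adsao*.
*vedtetruw*: final sound = /w/, a consonant → -ig → *vedtetruwig*.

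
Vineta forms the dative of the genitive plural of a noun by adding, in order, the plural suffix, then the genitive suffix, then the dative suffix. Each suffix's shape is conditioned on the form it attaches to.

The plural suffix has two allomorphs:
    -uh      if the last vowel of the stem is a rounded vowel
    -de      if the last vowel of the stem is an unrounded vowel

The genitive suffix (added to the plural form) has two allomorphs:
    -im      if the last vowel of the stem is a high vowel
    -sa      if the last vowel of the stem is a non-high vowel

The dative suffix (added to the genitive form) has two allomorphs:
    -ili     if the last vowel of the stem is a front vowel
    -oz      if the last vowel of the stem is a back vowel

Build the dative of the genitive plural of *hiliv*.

*hiliv*: last vowel = /i/, an unrounded vowel → -de → *hilivde*.
Since the last vowel of the plural form *hilivde* is /e/ (a non-high vowel), it takes -sa, giving *hilivdesa*.
Since the last vowel of the genitive form *hilivdesa* is /a/ (a back vowel), it takes -oz, giving *hilivdesaoz*.

hilivdesaoz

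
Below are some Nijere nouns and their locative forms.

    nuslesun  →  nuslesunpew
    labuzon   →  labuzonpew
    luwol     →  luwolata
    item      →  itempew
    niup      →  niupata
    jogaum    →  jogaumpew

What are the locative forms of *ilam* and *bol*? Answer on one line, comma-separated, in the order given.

The alternation tracks the final consonant of the stem — -pew when the stem ends in a nasal (*nuslesun*, *labuzon*, *item*, *jogaum*); -ata when the stem ends in a non-nasal consonant (*luwol*, *niup*).
Since the final consonant of *ilam* is /m/ (a nasal), it takes -pew, giving *ilampew*.
*bol* — final consonant /l/ (non-nasal) → -ata → *bolata*.

ilampew, bolata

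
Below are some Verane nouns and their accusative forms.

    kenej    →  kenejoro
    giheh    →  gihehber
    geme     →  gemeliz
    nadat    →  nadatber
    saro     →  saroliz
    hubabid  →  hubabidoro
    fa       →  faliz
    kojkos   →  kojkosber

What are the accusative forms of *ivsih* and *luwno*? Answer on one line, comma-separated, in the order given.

The alternation tracks the final sound of the stem — -ber when the stem ends in a voiceless consonant (*giheh*, *nadat*, *kojkos*); -oro when the stem ends in a voiced consonant (*kenej*, *hubabid*); -liz when the stem ends in a vowel (*geme*, *saro*, *fa*).
*ivsih* — final sound /h/ (a voiceless consonant) → -ber → *ivsihber*.
Since the final sound of *luwno* is /o/ (a vowel), it takes -liz, giving *luwnoliz*.

ivsihber, luwnoliz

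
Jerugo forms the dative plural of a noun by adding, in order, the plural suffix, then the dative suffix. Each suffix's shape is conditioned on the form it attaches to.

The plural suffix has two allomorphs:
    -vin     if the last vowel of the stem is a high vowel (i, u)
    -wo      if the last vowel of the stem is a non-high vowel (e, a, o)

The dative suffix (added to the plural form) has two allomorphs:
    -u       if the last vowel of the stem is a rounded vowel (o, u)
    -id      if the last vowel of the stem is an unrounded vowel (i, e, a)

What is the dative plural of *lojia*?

lojiawou

*lojia* — last vowel /a/ (a non-high vowel) → -wo → *lojiawo*.
The plural form *lojiawo* — last vowel /o/ (a rounded vowel) → -u → *lojiawou*.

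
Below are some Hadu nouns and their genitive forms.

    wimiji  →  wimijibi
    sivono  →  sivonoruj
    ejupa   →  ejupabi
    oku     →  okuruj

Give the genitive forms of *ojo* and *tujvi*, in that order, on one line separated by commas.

ojoruj, tujvibi

The suffix is conditioned by the last vowel: -ruj when the last vowel of the stem is a rounded vowel (*sivono*, *oku*); -bi when the last vowel of the stem is an unrounded vowel (*wimiji*, *ejupa*).
*ojo* — last vowel /o/ (a rounded vowel) → -ruj → *ojoruj*.
Since the last vowel of *tujvi* is /i/ (an unrounded vowel), it takes -bi, giving *tujvibi*.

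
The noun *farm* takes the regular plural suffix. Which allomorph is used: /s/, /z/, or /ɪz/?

/z/

The stem *farm* ends in a voiced non-sibilant sound.
The plural suffix surfaces as /ɪz/ after sibilants, /s/ after other voiceless consonants, and /z/ after other voiced sounds.
So the plural -s on *farm* is pronounced /z/.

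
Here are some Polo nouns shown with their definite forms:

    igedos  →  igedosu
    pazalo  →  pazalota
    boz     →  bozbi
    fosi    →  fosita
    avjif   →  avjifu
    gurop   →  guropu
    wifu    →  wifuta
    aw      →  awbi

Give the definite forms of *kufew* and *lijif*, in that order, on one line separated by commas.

The pattern is voicing of the final sound: -u when the stem ends in a voiceless consonant (*igedos*, *avjif*, *gurop*); -bi when the stem ends in a voiced consonant (*boz*, *aw*); -ta when the stem ends in a vowel (*pazalo*, *fosi*, *wifu*).
The final sound of *kufew* is /w/, which is a voiced consonant, so the suffix is -bi, giving *kufewbi*.
*lijif*: final sound = /f/, a voiceless consonant → -u → *lijifu*.

kufewbi, lijifu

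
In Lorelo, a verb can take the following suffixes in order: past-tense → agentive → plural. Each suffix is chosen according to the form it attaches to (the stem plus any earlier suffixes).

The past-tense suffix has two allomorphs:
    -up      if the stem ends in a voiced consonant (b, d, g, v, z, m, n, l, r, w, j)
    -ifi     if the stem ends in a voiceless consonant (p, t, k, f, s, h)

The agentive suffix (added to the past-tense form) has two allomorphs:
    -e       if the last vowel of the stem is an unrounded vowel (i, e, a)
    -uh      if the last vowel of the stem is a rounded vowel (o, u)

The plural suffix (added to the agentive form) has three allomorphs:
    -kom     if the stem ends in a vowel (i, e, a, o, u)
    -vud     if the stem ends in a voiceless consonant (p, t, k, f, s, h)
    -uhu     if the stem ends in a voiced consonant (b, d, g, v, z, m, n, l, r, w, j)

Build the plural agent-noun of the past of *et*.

*et* — final consonant /t/ (voiceless) → -ifi → *etifi*.
The past-tense form *etifi*: last vowel = /i/, an unrounded vowel → -e → *etifie*.
Since the final sound of the agentive form *etifie* is /e/ (a vowel), it takes -kom, giving *etifiekom*.

etifiekom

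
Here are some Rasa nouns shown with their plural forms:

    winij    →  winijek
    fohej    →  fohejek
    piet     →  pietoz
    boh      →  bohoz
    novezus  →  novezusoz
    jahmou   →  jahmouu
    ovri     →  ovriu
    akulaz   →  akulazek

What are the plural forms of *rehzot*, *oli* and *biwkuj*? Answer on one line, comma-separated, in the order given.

The alternation tracks the final sound of the stem — -oz when the stem ends in a voiceless consonant (*piet*, *boh*, *novezus*); -ek when the stem ends in a voiced consonant (*winij*, *fohej*, *akulaz*); -u when the stem ends in a vowel (*jahmou*, *ovri*).
Since the final sound of *rehzot* is /t/ (a voiceless consonant), it takes -oz, giving *rehzotoz*.
Since the final sound of *oli* is /i/ (a vowel), it takes -u, giving *oliu*.
*biwkuj*: final sound = /j/, a voiced consonant → -ek → *biwkujek*.

rehzotoz, oliu, biwkujek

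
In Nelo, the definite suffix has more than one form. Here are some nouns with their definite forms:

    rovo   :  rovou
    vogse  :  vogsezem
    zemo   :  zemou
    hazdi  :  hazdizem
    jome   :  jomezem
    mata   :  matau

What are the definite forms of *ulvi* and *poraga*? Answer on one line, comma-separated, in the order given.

ulvizem, poragau

The suffix is conditioned by the last vowel: -zem when the last vowel of the stem is a front vowel (*vogse*, *hazdi*, *jome*); -u when the last vowel of the stem is a back vowel (*rovo*, *zemo*, *mata*).
*ulvi*: last vowel = /i/, a front vowel → -zem → *ulvizem*.
*poraga* — last vowel /a/ (a back vowel) → -u → *poragau*.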